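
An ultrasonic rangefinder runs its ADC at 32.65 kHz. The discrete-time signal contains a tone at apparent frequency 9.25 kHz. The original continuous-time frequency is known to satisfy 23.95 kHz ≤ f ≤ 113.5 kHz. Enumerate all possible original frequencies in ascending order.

Frequencies that alias to 9.25 kHz are k·fs ± 9.25 kHz for integer k ≥ 0.
k=0: 9.25 kHz.
k=1: 23.4 kHz, 41.9 kHz.
k=2: 56.05 kHz, 74.55 kHz.
k=3: 88.7 kHz, 107.2 kHz.
k=4: 121.35 kHz, 139.85 kHz.
Within [23.95 kHz, 113.5 kHz]: 41.9 kHz, 56.05 kHz, 74.55 kHz, 88.7 kHz, 107.2 kHz.

41.9 kHz, 56.05 kHz, 74.55 kHz, 88.7 kHz, 107.2 kHz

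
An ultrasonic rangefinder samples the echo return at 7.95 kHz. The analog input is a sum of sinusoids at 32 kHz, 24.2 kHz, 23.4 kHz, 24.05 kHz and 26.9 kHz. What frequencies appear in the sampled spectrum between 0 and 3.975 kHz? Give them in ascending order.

0.2 kHz, 0.35 kHz, 0.45 kHz, 3.05 kHz

fs/2 = 3.975 kHz.
32 kHz mod fs = 0.2 kHz.
0.2 kHz ≤ fs/2 = 3.975 kHz, appears at 0.2 kHz.
24.2 kHz mod fs = 0.35 kHz.
0.35 kHz ≤ fs/2 = 3.975 kHz, appears at 0.35 kHz.
23.4 kHz mod fs = 7.5 kHz.
7.5 kHz > fs/2 = 3.975 kHz, folds to fs − 7.5 kHz = 0.45 kHz.
24.05 kHz mod fs = 0.2 kHz.
0.2 kHz ≤ fs/2 = 3.975 kHz, appears at 0.2 kHz.
26.9 kHz mod fs = 3.05 kHz.
3.05 kHz ≤ fs/2 = 3.975 kHz, appears at 3.05 kHz.
Distinct values: {0.2 kHz, 0.35 kHz, 0.45 kHz, 3.05 kHz}.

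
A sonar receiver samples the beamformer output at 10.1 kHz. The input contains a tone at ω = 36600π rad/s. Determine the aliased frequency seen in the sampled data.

ω = 36600π rad/s → f = ω/(2π) = 18300 Hz = 18.3 kHz.
18.3 kHz mod fs = 8.2 kHz.
8.2 kHz > fs/2 = 5.05 kHz, folds to fs − 8.2 kHz = 1.9 kHz.

1.9 kHz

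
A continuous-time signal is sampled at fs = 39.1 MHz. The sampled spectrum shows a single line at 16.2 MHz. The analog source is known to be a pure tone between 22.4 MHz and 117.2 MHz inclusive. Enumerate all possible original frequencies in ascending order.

Frequencies that alias to 16.2 MHz are k·fs ± 16.2 MHz for integer k ≥ 0.
k=0: 16.2 MHz.
k=1: 22.9 MHz, 55.3 MHz.
k=2: 62 MHz, 94.4 MHz.
k=3: 101.1 MHz, 133.5 MHz.
k=4: 140.2 MHz, 172.6 MHz.
Within [22.4 MHz, 117.2 MHz]: 22.9 MHz, 55.3 MHz, 62 MHz, 94.4 MHz, 101.1 MHz.

22.9 MHz, 55.3 MHz, 62 MHz, 94.4 MHz, 101.1 MHz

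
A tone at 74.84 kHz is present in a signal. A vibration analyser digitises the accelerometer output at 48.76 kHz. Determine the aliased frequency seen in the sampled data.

74.84 kHz mod fs = 26.08 kHz.
26.08 kHz > fs/2 = 24.38 kHz, folds to fs − 26.08 kHz = 22.68 kHz.

22.68 kHz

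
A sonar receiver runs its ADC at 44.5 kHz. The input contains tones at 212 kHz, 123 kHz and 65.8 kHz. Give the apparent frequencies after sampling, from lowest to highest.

fs/2 = 22.25 kHz.
212 kHz mod fs = 34 kHz.
34 kHz > fs/2 = 22.25 kHz, folds to fs − 34 kHz = 10.5 kHz.
123 kHz mod fs = 34 kHz.
34 kHz > fs/2 = 22.25 kHz, folds to fs − 34 kHz = 10.5 kHz.
65.8 kHz mod fs = 21.3 kHz.
21.3 kHz ≤ fs/2 = 22.25 kHz, appears at 21.3 kHz.
Distinct values: {10.5 kHz, 21.3 kHz}.

10.5 kHz, 21.3 kHz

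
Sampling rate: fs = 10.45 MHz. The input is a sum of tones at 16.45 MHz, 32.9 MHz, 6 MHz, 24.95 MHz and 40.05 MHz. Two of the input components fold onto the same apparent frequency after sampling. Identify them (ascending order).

fs/2 = 5.225 MHz.
16.45 MHz mod fs = 6 MHz.
6 MHz > fs/2 = 5.225 MHz, folds to fs − 6 MHz = 4.45 MHz.
32.9 MHz mod fs = 1.55 MHz.
1.55 MHz ≤ fs/2 = 5.225 MHz, appears at 1.55 MHz.
6 MHz > fs/2 = 5.225 MHz, folds to fs − 6 MHz = 4.45 MHz.
24.95 MHz mod fs = 4.05 MHz.
4.05 MHz ≤ fs/2 = 5.225 MHz, appears at 4.05 MHz.
40.05 MHz mod fs = 8.7 MHz.
8.7 MHz > fs/2 = 5.225 MHz, folds to fs − 8.7 MHz = 1.75 MHz.
6 MHz and 16.45 MHz both map to 4.45 MHz.

6 MHz, 16.45 MHz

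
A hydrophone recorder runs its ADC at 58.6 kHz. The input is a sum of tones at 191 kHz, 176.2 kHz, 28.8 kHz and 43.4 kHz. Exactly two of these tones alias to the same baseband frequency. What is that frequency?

fs/2 = 29.3 kHz.
191 kHz mod fs = 15.2 kHz.
15.2 kHz ≤ fs/2 = 29.3 kHz, appears at 15.2 kHz.
176.2 kHz mod fs = 0.4 kHz.
0.4 kHz ≤ fs/2 = 29.3 kHz, appears at 0.4 kHz.
28.8 kHz ≤ fs/2 = 29.3 kHz, passes unchanged.
43.4 kHz > fs/2 = 29.3 kHz, folds to fs − 43.4 kHz = 15.2 kHz.
43.4 kHz and 191 kHz both map to 15.2 kHz.

15.2 kHz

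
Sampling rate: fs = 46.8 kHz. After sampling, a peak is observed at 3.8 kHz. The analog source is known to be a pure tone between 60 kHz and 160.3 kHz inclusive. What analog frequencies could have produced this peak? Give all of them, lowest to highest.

89.8 kHz, 97.4 kHz, 136.6 kHz, 144.2 kHz

Frequencies that alias to 3.8 kHz are k·fs ± 3.8 kHz for integer k ≥ 0.
k=0: 3.8 kHz.
k=1: 43 kHz, 50.6 kHz.
k=2: 89.8 kHz, 97.4 kHz.
k=3: 136.6 kHz, 144.2 kHz.
k=4: 183.4 kHz, 191 kHz.
Within [60 kHz, 160.3 kHz]: 89.8 kHz, 97.4 kHz, 136.6 kHz, 144.2 kHz.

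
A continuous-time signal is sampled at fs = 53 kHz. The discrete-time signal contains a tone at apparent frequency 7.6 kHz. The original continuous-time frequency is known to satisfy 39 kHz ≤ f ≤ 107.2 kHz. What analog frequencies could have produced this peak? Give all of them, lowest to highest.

45.4 kHz, 60.6 kHz, 98.4 kHz

Frequencies that alias to 7.6 kHz are k·fs ± 7.6 kHz for integer k ≥ 0.
k=0: 7.6 kHz.
k=1: 45.4 kHz, 60.6 kHz.
k=2: 98.4 kHz, 113.6 kHz.
k=3: 151.4 kHz, 166.6 kHz.
Within [39 kHz, 107.2 kHz]: 45.4 kHz, 60.6 kHz, 98.4 kHz.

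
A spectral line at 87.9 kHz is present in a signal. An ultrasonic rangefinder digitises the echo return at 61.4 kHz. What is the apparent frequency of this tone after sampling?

26.5 kHz

87.9 kHz mod fs = 26.5 kHz.
26.5 kHz ≤ fs/2 = 30.7 kHz, appears at 26.5 kHz.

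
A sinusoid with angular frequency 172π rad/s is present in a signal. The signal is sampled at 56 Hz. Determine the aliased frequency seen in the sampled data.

26 Hz

ω = 172π rad/s → f = ω/(2π) = 86 Hz.
86 Hz mod fs = 30 Hz.
30 Hz > fs/2 = 28 Hz, folds to fs − 30 Hz = 26 Hz.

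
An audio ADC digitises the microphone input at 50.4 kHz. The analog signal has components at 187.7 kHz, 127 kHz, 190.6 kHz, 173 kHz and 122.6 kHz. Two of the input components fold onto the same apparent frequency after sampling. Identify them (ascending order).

122.6 kHz, 173 kHz

fs/2 = 25.2 kHz.
187.7 kHz mod fs = 36.5 kHz.
36.5 kHz > fs/2 = 25.2 kHz, folds to fs − 36.5 kHz = 13.9 kHz.
127 kHz mod fs = 26.2 kHz.
26.2 kHz > fs/2 = 25.2 kHz, folds to fs − 26.2 kHz = 24.2 kHz.
190.6 kHz mod fs = 39.4 kHz.
39.4 kHz > fs/2 = 25.2 kHz, folds to fs − 39.4 kHz = 11 kHz.
173 kHz mod fs = 21.8 kHz.
21.8 kHz ≤ fs/2 = 25.2 kHz, appears at 21.8 kHz.
122.6 kHz mod fs = 21.8 kHz.
21.8 kHz ≤ fs/2 = 25.2 kHz, appears at 21.8 kHz.
122.6 kHz and 173 kHz both map to 21.8 kHz.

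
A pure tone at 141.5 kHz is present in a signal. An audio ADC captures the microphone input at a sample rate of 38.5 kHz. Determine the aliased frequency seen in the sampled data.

141.5 kHz mod fs = 26 kHz.
26 kHz > fs/2 = 19.25 kHz, folds to fs − 26 kHz = 12.5 kHz.

12.5 kHz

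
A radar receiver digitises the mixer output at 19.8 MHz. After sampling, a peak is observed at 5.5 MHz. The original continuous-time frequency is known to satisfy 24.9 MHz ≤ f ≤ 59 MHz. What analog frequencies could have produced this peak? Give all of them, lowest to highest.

Frequencies that alias to 5.5 MHz are k·fs ± 5.5 MHz for integer k ≥ 0.
k=0: 5.5 MHz.
k=1: 14.3 MHz, 25.3 MHz.
k=2: 34.1 MHz, 45.1 MHz.
k=3: 53.9 MHz, 64.9 MHz.
k=4: 73.7 MHz, 84.7 MHz.
Within [24.9 MHz, 59 MHz]: 25.3 MHz, 34.1 MHz, 45.1 MHz, 53.9 MHz.

25.3 MHz, 34.1 MHz, 45.1 MHz, 53.9 MHz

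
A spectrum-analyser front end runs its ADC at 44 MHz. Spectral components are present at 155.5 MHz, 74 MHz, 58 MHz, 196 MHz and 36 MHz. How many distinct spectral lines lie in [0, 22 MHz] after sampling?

fs/2 = 22 MHz.
155.5 MHz mod fs = 23.5 MHz.
23.5 MHz > fs/2 = 22 MHz, folds to fs − 23.5 MHz = 20.5 MHz.
74 MHz mod fs = 30 MHz.
30 MHz > fs/2 = 22 MHz, folds to fs − 30 MHz = 14 MHz.
58 MHz mod fs = 14 MHz.
14 MHz ≤ fs/2 = 22 MHz, appears at 14 MHz.
196 MHz mod fs = 20 MHz.
20 MHz ≤ fs/2 = 22 MHz, appears at 20 MHz.
36 MHz > fs/2 = 22 MHz, folds to fs − 36 MHz = 8 MHz.
Distinct values: {8 MHz, 14 MHz, 20 MHz, 20.5 MHz} → 4.

4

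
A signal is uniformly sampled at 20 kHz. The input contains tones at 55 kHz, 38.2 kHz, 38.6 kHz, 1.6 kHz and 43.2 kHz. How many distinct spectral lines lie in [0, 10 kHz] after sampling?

fs/2 = 10 kHz.
55 kHz mod fs = 15 kHz.
15 kHz > fs/2 = 10 kHz, folds to fs − 15 kHz = 5 kHz.
38.2 kHz mod fs = 18.2 kHz.
18.2 kHz > fs/2 = 10 kHz, folds to fs − 18.2 kHz = 1.8 kHz.
38.6 kHz mod fs = 18.6 kHz.
18.6 kHz > fs/2 = 10 kHz, folds to fs − 18.6 kHz = 1.4 kHz.
1.6 kHz ≤ fs/2 = 10 kHz, passes unchanged.
43.2 kHz mod fs = 3.2 kHz.
3.2 kHz ≤ fs/2 = 10 kHz, appears at 3.2 kHz.
Distinct values: {1.4 kHz, 1.6 kHz, 1.8 kHz, 3.2 kHz, 5 kHz} → 5.

5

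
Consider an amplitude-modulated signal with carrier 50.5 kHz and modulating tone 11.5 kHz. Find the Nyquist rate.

AM sidebands sit at fc ± fm = 39 kHz and 62 kHz.
Highest-frequency component: 62 kHz.
Nyquist rate = 2 × 62 kHz = 124 kHz.

124 kHz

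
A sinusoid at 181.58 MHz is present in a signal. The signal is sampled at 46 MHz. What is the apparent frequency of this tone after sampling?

2.42 MHz

181.58 MHz mod fs = 43.58 MHz.
43.58 MHz > fs/2 = 23 MHz, folds to fs − 43.58 MHz = 2.42 MHz.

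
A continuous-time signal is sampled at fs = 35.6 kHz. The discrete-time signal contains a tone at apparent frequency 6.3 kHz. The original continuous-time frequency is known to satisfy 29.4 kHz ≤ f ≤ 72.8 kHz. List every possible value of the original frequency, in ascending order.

Frequencies that alias to 6.3 kHz are k·fs ± 6.3 kHz for integer k ≥ 0.
k=0: 6.3 kHz.
k=1: 29.3 kHz, 41.9 kHz.
k=2: 64.9 kHz, 77.5 kHz.
k=3: 100.5 kHz, 113.1 kHz.
Within [29.4 kHz, 72.8 kHz]: 41.9 kHz, 64.9 kHz.

41.9 kHz, 64.9 kHz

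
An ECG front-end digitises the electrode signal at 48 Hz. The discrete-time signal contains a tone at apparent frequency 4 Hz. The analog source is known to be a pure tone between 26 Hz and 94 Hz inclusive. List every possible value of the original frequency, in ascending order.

Frequencies that alias to 4 Hz are k·fs ± 4 Hz for integer k ≥ 0.
k=0: 4 Hz.
k=1: 44 Hz, 52 Hz.
k=2: 92 Hz, 100 Hz.
k=3: 140 Hz, 148 Hz.
Within [26 Hz, 94 Hz]: 44 Hz, 52 Hz, 92 Hz.

44 Hz, 52 Hz, 92 Hz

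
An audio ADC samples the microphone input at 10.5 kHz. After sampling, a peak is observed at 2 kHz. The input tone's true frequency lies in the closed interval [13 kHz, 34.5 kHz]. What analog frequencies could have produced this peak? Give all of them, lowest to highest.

19 kHz, 23 kHz, 29.5 kHz, 33.5 kHz

Frequencies that alias to 2 kHz are k·fs ± 2 kHz for integer k ≥ 0.
k=0: 2 kHz.
k=1: 8.5 kHz, 12.5 kHz.
k=2: 19 kHz, 23 kHz.
k=3: 29.5 kHz, 33.5 kHz.
k=4: 40 kHz, 44 kHz.
Within [13 kHz, 34.5 kHz]: 19 kHz, 23 kHz, 29.5 kHz, 33.5 kHz.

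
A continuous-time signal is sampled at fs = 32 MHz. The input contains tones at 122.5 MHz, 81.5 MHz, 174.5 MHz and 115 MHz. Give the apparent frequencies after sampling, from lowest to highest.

fs/2 = 16 MHz.
122.5 MHz mod fs = 26.5 MHz.
26.5 MHz > fs/2 = 16 MHz, folds to fs − 26.5 MHz = 5.5 MHz.
81.5 MHz mod fs = 17.5 MHz.
17.5 MHz > fs/2 = 16 MHz, folds to fs − 17.5 MHz = 14.5 MHz.
174.5 MHz mod fs = 14.5 MHz.
14.5 MHz ≤ fs/2 = 16 MHz, appears at 14.5 MHz.
115 MHz mod fs = 19 MHz.
19 MHz > fs/2 = 16 MHz, folds to fs − 19 MHz = 13 MHz.
Distinct values: {5.5 MHz, 13 MHz, 14.5 MHz}.

5.5 MHz, 13 MHz, 14.5 MHz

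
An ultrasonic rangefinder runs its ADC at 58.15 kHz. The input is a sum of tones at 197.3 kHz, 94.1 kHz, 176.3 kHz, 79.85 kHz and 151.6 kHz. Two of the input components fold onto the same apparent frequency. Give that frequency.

fs/2 = 29.075 kHz.
197.3 kHz mod fs = 22.85 kHz.
22.85 kHz ≤ fs/2 = 29.075 kHz, appears at 22.85 kHz.
94.1 kHz mod fs = 35.95 kHz.
35.95 kHz > fs/2 = 29.075 kHz, folds to fs − 35.95 kHz = 22.2 kHz.
176.3 kHz mod fs = 1.85 kHz.
1.85 kHz ≤ fs/2 = 29.075 kHz, appears at 1.85 kHz.
79.85 kHz mod fs = 21.7 kHz.
21.7 kHz ≤ fs/2 = 29.075 kHz, appears at 21.7 kHz.
151.6 kHz mod fs = 35.3 kHz.
35.3 kHz > fs/2 = 29.075 kHz, folds to fs − 35.3 kHz = 22.85 kHz.
151.6 kHz and 197.3 kHz both map to 22.85 kHz.

22.85 kHz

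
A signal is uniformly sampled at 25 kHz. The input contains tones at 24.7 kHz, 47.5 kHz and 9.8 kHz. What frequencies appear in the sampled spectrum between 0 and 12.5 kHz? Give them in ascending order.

0.3 kHz, 2.5 kHz, 9.8 kHz

fs/2 = 12.5 kHz.
24.7 kHz > fs/2 = 12.5 kHz, folds to fs − 24.7 kHz = 0.3 kHz.
47.5 kHz mod fs = 22.5 kHz.
22.5 kHz > fs/2 = 12.5 kHz, folds to fs − 22.5 kHz = 2.5 kHz.
9.8 kHz ≤ fs/2 = 12.5 kHz, passes unchanged.
Distinct values: {0.3 kHz, 2.5 kHz, 9.8 kHz}.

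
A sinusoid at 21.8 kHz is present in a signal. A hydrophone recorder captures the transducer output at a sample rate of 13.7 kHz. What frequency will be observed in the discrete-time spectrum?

5.6 kHz

21.8 kHz mod fs = 8.1 kHz.
8.1 kHz > fs/2 = 6.85 kHz, folds to fs − 8.1 kHz = 5.6 kHz.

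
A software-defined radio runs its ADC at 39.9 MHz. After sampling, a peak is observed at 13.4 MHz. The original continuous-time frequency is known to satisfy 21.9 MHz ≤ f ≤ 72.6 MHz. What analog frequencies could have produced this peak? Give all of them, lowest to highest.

Frequencies that alias to 13.4 MHz are k·fs ± 13.4 MHz for integer k ≥ 0.
k=0: 13.4 MHz.
k=1: 26.5 MHz, 53.3 MHz.
k=2: 66.4 MHz, 93.2 MHz.
k=3: 106.3 MHz, 133.1 MHz.
Within [21.9 MHz, 72.6 MHz]: 26.5 MHz, 53.3 MHz, 66.4 MHz.

26.5 MHz, 53.3 MHz, 66.4 MHz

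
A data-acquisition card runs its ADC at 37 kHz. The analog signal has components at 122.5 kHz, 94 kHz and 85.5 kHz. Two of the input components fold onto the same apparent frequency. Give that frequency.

11.5 kHz

fs/2 = 18.5 kHz.
122.5 kHz mod fs = 11.5 kHz.
11.5 kHz ≤ fs/2 = 18.5 kHz, appears at 11.5 kHz.
94 kHz mod fs = 20 kHz.
20 kHz > fs/2 = 18.5 kHz, folds to fs − 20 kHz = 17 kHz.
85.5 kHz mod fs = 11.5 kHz.
11.5 kHz ≤ fs/2 = 18.5 kHz, appears at 11.5 kHz.
85.5 kHz and 122.5 kHz both map to 11.5 kHz.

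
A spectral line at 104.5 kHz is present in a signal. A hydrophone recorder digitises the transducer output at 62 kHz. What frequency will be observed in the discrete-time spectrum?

19.5 kHz

104.5 kHz mod fs = 42.5 kHz.
42.5 kHz > fs/2 = 31 kHz, folds to fs − 42.5 kHz = 19.5 kHz.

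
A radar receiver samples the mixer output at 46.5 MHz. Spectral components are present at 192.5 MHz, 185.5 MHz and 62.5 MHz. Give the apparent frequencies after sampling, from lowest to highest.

0.5 MHz, 6.5 MHz, 16 MHz

fs/2 = 23.25 MHz.
192.5 MHz mod fs = 6.5 MHz.
6.5 MHz ≤ fs/2 = 23.25 MHz, appears at 6.5 MHz.
185.5 MHz mod fs = 46 MHz.
46 MHz > fs/2 = 23.25 MHz, folds to fs − 46 MHz = 0.5 MHz.
62.5 MHz mod fs = 16 MHz.
16 MHz ≤ fs/2 = 23.25 MHz, appears at 16 MHz.
Distinct values: {0.5 MHz, 6.5 MHz, 16 MHz}.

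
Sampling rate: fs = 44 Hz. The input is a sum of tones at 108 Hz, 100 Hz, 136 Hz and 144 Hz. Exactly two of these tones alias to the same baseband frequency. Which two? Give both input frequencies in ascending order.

100 Hz, 144 Hz

fs/2 = 22 Hz.
108 Hz mod fs = 20 Hz.
20 Hz ≤ fs/2 = 22 Hz, appears at 20 Hz.
100 Hz mod fs = 12 Hz.
12 Hz ≤ fs/2 = 22 Hz, appears at 12 Hz.
136 Hz mod fs = 4 Hz.
4 Hz ≤ fs/2 = 22 Hz, appears at 4 Hz.
144 Hz mod fs = 12 Hz.
12 Hz ≤ fs/2 = 22 Hz, appears at 12 Hz.
100 Hz and 144 Hz both map to 12 Hz.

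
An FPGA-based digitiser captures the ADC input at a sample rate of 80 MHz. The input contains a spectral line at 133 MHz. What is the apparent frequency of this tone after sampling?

27 MHz

133 MHz mod fs = 53 MHz.
53 MHz > fs/2 = 40 MHz, folds to fs − 53 MHz = 27 MHz.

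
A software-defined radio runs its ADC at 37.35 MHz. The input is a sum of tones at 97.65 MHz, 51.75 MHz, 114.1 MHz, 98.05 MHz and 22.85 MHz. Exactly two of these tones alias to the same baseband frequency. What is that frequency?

fs/2 = 18.675 MHz.
97.65 MHz mod fs = 22.95 MHz.
22.95 MHz > fs/2 = 18.675 MHz, folds to fs − 22.95 MHz = 14.4 MHz.
51.75 MHz mod fs = 14.4 MHz.
14.4 MHz ≤ fs/2 = 18.675 MHz, appears at 14.4 MHz.
114.1 MHz mod fs = 2.05 MHz.
2.05 MHz ≤ fs/2 = 18.675 MHz, appears at 2.05 MHz.
98.05 MHz mod fs = 23.35 MHz.
23.35 MHz > fs/2 = 18.675 MHz, folds to fs − 23.35 MHz = 14 MHz.
22.85 MHz > fs/2 = 18.675 MHz, folds to fs − 22.85 MHz = 14.5 MHz.
51.75 MHz and 97.65 MHz both map to 14.4 MHz.

14.4 MHz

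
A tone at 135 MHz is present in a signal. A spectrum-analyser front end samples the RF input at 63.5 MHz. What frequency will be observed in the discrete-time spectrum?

135 MHz mod fs = 8 MHz.
8 MHz ≤ fs/2 = 31.75 MHz, appears at 8 MHz.

8 MHz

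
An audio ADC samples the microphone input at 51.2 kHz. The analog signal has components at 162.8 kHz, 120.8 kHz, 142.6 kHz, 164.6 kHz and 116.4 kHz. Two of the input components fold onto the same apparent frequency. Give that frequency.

fs/2 = 25.6 kHz.
162.8 kHz mod fs = 9.2 kHz.
9.2 kHz ≤ fs/2 = 25.6 kHz, appears at 9.2 kHz.
120.8 kHz mod fs = 18.4 kHz.
18.4 kHz ≤ fs/2 = 25.6 kHz, appears at 18.4 kHz.
142.6 kHz mod fs = 40.2 kHz.
40.2 kHz > fs/2 = 25.6 kHz, folds to fs − 40.2 kHz = 11 kHz.
164.6 kHz mod fs = 11 kHz.
11 kHz ≤ fs/2 = 25.6 kHz, appears at 11 kHz.
116.4 kHz mod fs = 14 kHz.
14 kHz ≤ fs/2 = 25.6 kHz, appears at 14 kHz.
142.6 kHz and 164.6 kHz both map to 11 kHz.

11 kHz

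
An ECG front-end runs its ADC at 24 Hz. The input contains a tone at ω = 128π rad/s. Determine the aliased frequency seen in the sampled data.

ω = 128π rad/s → f = ω/(2π) = 64 Hz.
64 Hz mod fs = 16 Hz.
16 Hz > fs/2 = 12 Hz, folds to fs − 16 Hz = 8 Hz.

8 Hz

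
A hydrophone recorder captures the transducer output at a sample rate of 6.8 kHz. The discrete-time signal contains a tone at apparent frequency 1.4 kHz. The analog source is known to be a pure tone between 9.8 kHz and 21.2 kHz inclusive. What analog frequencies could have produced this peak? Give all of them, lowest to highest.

Frequencies that alias to 1.4 kHz are k·fs ± 1.4 kHz for integer k ≥ 0.
k=0: 1.4 kHz.
k=1: 5.4 kHz, 8.2 kHz.
k=2: 12.2 kHz, 15 kHz.
k=3: 19 kHz, 21.8 kHz.
k=4: 25.8 kHz, 28.6 kHz.
Within [9.8 kHz, 21.2 kHz]: 12.2 kHz, 15 kHz, 19 kHz.

12.2 kHz, 15 kHz, 19 kHz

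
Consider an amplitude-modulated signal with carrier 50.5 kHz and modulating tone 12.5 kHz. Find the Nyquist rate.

AM sidebands sit at fc ± fm = 38 kHz and 63 kHz.
Highest-frequency component: 63 kHz.
Nyquist rate = 2 × 63 kHz = 126 kHz.

126 kHz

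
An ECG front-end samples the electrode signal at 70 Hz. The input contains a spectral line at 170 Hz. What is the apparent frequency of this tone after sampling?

170 Hz mod fs = 30 Hz.
30 Hz ≤ fs/2 = 35 Hz, appears at 30 Hz.

30 Hz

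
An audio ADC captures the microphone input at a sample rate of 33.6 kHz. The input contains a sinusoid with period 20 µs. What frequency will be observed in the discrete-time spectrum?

T = 20 µs → f = 1/T = 50 kHz.
50 kHz mod fs = 16.4 kHz.
16.4 kHz ≤ fs/2 = 16.8 kHz, appears at 16.4 kHz.

16.4 kHz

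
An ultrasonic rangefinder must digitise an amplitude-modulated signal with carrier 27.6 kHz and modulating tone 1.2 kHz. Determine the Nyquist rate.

AM sidebands sit at fc ± fm = 26.4 kHz and 28.8 kHz.
Highest-frequency component: 28.8 kHz.
Nyquist rate = 2 × 28.8 kHz = 57.6 kHz.

57.6 kHz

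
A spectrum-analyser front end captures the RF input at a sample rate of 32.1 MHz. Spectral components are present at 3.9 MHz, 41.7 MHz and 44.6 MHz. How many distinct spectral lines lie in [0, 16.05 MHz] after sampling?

fs/2 = 16.05 MHz.
3.9 MHz ≤ fs/2 = 16.05 MHz, passes unchanged.
41.7 MHz mod fs = 9.6 MHz.
9.6 MHz ≤ fs/2 = 16.05 MHz, appears at 9.6 MHz.
44.6 MHz mod fs = 12.5 MHz.
12.5 MHz ≤ fs/2 = 16.05 MHz, appears at 12.5 MHz.
Distinct values: {3.9 MHz, 9.6 MHz, 12.5 MHz} → 3.

3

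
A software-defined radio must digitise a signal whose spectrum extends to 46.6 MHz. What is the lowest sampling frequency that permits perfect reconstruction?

Nyquist rate = 2 × 46.6 MHz = 93.2 MHz.

93.2 MHz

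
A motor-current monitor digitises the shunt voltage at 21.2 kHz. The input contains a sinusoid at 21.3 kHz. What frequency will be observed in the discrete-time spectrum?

21.3 kHz mod fs = 0.1 kHz.
0.1 kHz ≤ fs/2 = 10.6 kHz, appears at 0.1 kHz.

0.1 kHz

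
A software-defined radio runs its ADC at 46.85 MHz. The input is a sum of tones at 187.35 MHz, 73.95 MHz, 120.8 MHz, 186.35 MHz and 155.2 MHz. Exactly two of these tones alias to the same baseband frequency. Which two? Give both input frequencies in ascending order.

fs/2 = 23.425 MHz.
187.35 MHz mod fs = 46.8 MHz.
46.8 MHz > fs/2 = 23.425 MHz, folds to fs − 46.8 MHz = 0.05 MHz.
73.95 MHz mod fs = 27.1 MHz.
27.1 MHz > fs/2 = 23.425 MHz, folds to fs − 27.1 MHz = 19.75 MHz.
120.8 MHz mod fs = 27.1 MHz.
27.1 MHz > fs/2 = 23.425 MHz, folds to fs − 27.1 MHz = 19.75 MHz.
186.35 MHz mod fs = 45.8 MHz.
45.8 MHz > fs/2 = 23.425 MHz, folds to fs − 45.8 MHz = 1.05 MHz.
155.2 MHz mod fs = 14.65 MHz.
14.65 MHz ≤ fs/2 = 23.425 MHz, appears at 14.65 MHz.
73.95 MHz and 120.8 MHz both map to 19.75 MHz.

73.95 MHz, 120.8 MHz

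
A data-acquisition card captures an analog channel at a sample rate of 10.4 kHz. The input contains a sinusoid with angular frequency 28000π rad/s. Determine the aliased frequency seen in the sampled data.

ω = 28000π rad/s → f = ω/(2π) = 14000 Hz = 14 kHz.
14 kHz mod fs = 3.6 kHz.
3.6 kHz ≤ fs/2 = 5.2 kHz, appears at 3.6 kHz.

3.6 kHz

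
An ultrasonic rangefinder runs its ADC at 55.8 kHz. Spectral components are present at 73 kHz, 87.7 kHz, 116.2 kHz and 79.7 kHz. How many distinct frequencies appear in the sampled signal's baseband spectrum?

3

fs/2 = 27.9 kHz.
73 kHz mod fs = 17.2 kHz.
17.2 kHz ≤ fs/2 = 27.9 kHz, appears at 17.2 kHz.
87.7 kHz mod fs = 31.9 kHz.
31.9 kHz > fs/2 = 27.9 kHz, folds to fs − 31.9 kHz = 23.9 kHz.
116.2 kHz mod fs = 4.6 kHz.
4.6 kHz ≤ fs/2 = 27.9 kHz, appears at 4.6 kHz.
79.7 kHz mod fs = 23.9 kHz.
23.9 kHz ≤ fs/2 = 27.9 kHz, appears at 23.9 kHz.
Distinct values: {4.6 kHz, 17.2 kHz, 23.9 kHz} → 3.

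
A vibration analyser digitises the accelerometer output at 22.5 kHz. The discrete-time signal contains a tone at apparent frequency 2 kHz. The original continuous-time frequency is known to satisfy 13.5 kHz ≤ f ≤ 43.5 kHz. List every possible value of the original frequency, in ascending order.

Frequencies that alias to 2 kHz are k·fs ± 2 kHz for integer k ≥ 0.
k=0: 2 kHz.
k=1: 20.5 kHz, 24.5 kHz.
k=2: 43 kHz, 47 kHz.
k=3: 65.5 kHz, 69.5 kHz.
Within [13.5 kHz, 43.5 kHz]: 20.5 kHz, 24.5 kHz, 43 kHz.

20.5 kHz, 24.5 kHz, 43 kHz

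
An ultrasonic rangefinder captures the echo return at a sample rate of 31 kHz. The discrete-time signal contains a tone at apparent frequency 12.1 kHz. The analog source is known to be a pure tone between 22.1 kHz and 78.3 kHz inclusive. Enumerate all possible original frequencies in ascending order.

43.1 kHz, 49.9 kHz, 74.1 kHz

Frequencies that alias to 12.1 kHz are k·fs ± 12.1 kHz for integer k ≥ 0.
k=0: 12.1 kHz.
k=1: 18.9 kHz, 43.1 kHz.
k=2: 49.9 kHz, 74.1 kHz.
k=3: 80.9 kHz, 105.1 kHz.
Within [22.1 kHz, 78.3 kHz]: 43.1 kHz, 49.9 kHz, 74.1 kHz.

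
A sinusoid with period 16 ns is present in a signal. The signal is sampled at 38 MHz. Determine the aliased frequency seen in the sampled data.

13.5 MHz

T = 16 ns → f = 1/T = 62.5 MHz.
62.5 MHz mod fs = 24.5 MHz.
24.5 MHz > fs/2 = 19 MHz, folds to fs − 24.5 MHz = 13.5 MHz.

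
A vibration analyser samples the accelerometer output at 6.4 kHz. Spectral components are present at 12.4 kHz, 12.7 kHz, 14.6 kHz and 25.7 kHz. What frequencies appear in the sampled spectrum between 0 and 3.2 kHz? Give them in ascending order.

0.1 kHz, 0.4 kHz, 1.8 kHz

fs/2 = 3.2 kHz.
12.4 kHz mod fs = 6 kHz.
6 kHz > fs/2 = 3.2 kHz, folds to fs − 6 kHz = 0.4 kHz.
12.7 kHz mod fs = 6.3 kHz.
6.3 kHz > fs/2 = 3.2 kHz, folds to fs − 6.3 kHz = 0.1 kHz.
14.6 kHz mod fs = 1.8 kHz.
1.8 kHz ≤ fs/2 = 3.2 kHz, appears at 1.8 kHz.
25.7 kHz mod fs = 0.1 kHz.
0.1 kHz ≤ fs/2 = 3.2 kHz, appears at 0.1 kHz.
Distinct values: {0.1 kHz, 0.4 kHz, 1.8 kHz}.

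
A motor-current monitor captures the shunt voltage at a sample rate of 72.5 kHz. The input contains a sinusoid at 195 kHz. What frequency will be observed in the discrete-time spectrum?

22.5 kHz

195 kHz mod fs = 50 kHz.
50 kHz > fs/2 = 36.25 kHz, folds to fs − 50 kHz = 22.5 kHz.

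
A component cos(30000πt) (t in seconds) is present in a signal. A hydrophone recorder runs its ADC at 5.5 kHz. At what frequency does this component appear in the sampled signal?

ω = 30000π rad/s → f = ω/(2π) = 15000 Hz = 15 kHz.
15 kHz mod fs = 4 kHz.
4 kHz > fs/2 = 2.75 kHz, folds to fs − 4 kHz = 1.5 kHz.

1.5 kHz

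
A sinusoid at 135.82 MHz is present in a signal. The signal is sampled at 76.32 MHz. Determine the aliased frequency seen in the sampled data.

16.82 MHz

135.82 MHz mod fs = 59.5 MHz.
59.5 MHz > fs/2 = 38.16 MHz, folds to fs − 59.5 MHz = 16.82 MHz.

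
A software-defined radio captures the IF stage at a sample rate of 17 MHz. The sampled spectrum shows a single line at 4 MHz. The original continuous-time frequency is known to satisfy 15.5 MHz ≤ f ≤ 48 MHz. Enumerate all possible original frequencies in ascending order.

21 MHz, 30 MHz, 38 MHz, 47 MHz

Frequencies that alias to 4 MHz are k·fs ± 4 MHz for integer k ≥ 0.
k=0: 4 MHz.
k=1: 13 MHz, 21 MHz.
k=2: 30 MHz, 38 MHz.
k=3: 47 MHz, 55 MHz.
k=4: 64 MHz, 72 MHz.
Within [15.5 MHz, 48 MHz]: 21 MHz, 30 MHz, 38 MHz, 47 MHz.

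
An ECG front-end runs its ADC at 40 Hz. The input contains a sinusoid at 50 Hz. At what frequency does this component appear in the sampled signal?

50 Hz mod fs = 10 Hz.
10 Hz ≤ fs/2 = 20 Hz, appears at 10 Hz.

10 Hz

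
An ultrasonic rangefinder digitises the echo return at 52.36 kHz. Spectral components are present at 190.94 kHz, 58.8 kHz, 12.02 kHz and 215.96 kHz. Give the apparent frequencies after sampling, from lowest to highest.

fs/2 = 26.18 kHz.
190.94 kHz mod fs = 33.86 kHz.
33.86 kHz > fs/2 = 26.18 kHz, folds to fs − 33.86 kHz = 18.5 kHz.
58.8 kHz mod fs = 6.44 kHz.
6.44 kHz ≤ fs/2 = 26.18 kHz, appears at 6.44 kHz.
12.02 kHz ≤ fs/2 = 26.18 kHz, passes unchanged.
215.96 kHz mod fs = 6.52 kHz.
6.52 kHz ≤ fs/2 = 26.18 kHz, appears at 6.52 kHz.
Distinct values: {6.44 kHz, 6.52 kHz, 12.02 kHz, 18.5 kHz}.

6.44 kHz, 6.52 kHz, 12.02 kHz, 18.5 kHz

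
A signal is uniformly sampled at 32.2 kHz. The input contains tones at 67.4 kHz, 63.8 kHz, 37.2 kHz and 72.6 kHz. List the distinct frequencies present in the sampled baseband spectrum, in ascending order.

fs/2 = 16.1 kHz.
67.4 kHz mod fs = 3 kHz.
3 kHz ≤ fs/2 = 16.1 kHz, appears at 3 kHz.
63.8 kHz mod fs = 31.6 kHz.
31.6 kHz > fs/2 = 16.1 kHz, folds to fs − 31.6 kHz = 0.6 kHz.
37.2 kHz mod fs = 5 kHz.
5 kHz ≤ fs/2 = 16.1 kHz, appears at 5 kHz.
72.6 kHz mod fs = 8.2 kHz.
8.2 kHz ≤ fs/2 = 16.1 kHz, appears at 8.2 kHz.
Distinct values: {0.6 kHz, 3 kHz, 5 kHz, 8.2 kHz}.

0.6 kHz, 3 kHz, 5 kHz, 8.2 kHz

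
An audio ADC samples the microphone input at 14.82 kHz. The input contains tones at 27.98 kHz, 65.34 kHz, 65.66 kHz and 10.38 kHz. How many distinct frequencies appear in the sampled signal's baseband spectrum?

4

fs/2 = 7.41 kHz.
27.98 kHz mod fs = 13.16 kHz.
13.16 kHz > fs/2 = 7.41 kHz, folds to fs − 13.16 kHz = 1.66 kHz.
65.34 kHz mod fs = 6.06 kHz.
6.06 kHz ≤ fs/2 = 7.41 kHz, appears at 6.06 kHz.
65.66 kHz mod fs = 6.38 kHz.
6.38 kHz ≤ fs/2 = 7.41 kHz, appears at 6.38 kHz.
10.38 kHz > fs/2 = 7.41 kHz, folds to fs − 10.38 kHz = 4.44 kHz.
Distinct values: {1.66 kHz, 4.44 kHz, 6.06 kHz, 6.38 kHz} → 4.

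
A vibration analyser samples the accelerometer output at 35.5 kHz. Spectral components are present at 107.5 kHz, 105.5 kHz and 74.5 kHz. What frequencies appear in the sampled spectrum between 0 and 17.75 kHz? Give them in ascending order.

fs/2 = 17.75 kHz.
107.5 kHz mod fs = 1 kHz.
1 kHz ≤ fs/2 = 17.75 kHz, appears at 1 kHz.
105.5 kHz mod fs = 34.5 kHz.
34.5 kHz > fs/2 = 17.75 kHz, folds to fs − 34.5 kHz = 1 kHz.
74.5 kHz mod fs = 3.5 kHz.
3.5 kHz ≤ fs/2 = 17.75 kHz, appears at 3.5 kHz.
Distinct values: {1 kHz, 3.5 kHz}.

1 kHz, 3.5 kHz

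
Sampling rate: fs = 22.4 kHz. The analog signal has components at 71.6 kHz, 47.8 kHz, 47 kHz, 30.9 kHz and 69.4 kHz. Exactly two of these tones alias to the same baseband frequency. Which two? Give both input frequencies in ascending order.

fs/2 = 11.2 kHz.
71.6 kHz mod fs = 4.4 kHz.
4.4 kHz ≤ fs/2 = 11.2 kHz, appears at 4.4 kHz.
47.8 kHz mod fs = 3 kHz.
3 kHz ≤ fs/2 = 11.2 kHz, appears at 3 kHz.
47 kHz mod fs = 2.2 kHz.
2.2 kHz ≤ fs/2 = 11.2 kHz, appears at 2.2 kHz.
30.9 kHz mod fs = 8.5 kHz.
8.5 kHz ≤ fs/2 = 11.2 kHz, appears at 8.5 kHz.
69.4 kHz mod fs = 2.2 kHz.
2.2 kHz ≤ fs/2 = 11.2 kHz, appears at 2.2 kHz.
47 kHz and 69.4 kHz both map to 2.2 kHz.

47 kHz, 69.4 kHz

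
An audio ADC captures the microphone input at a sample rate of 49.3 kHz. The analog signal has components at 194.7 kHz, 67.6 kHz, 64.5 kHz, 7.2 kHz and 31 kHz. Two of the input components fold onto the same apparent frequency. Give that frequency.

18.3 kHz

fs/2 = 24.65 kHz.
194.7 kHz mod fs = 46.8 kHz.
46.8 kHz > fs/2 = 24.65 kHz, folds to fs − 46.8 kHz = 2.5 kHz.
67.6 kHz mod fs = 18.3 kHz.
18.3 kHz ≤ fs/2 = 24.65 kHz, appears at 18.3 kHz.
64.5 kHz mod fs = 15.2 kHz.
15.2 kHz ≤ fs/2 = 24.65 kHz, appears at 15.2 kHz.
7.2 kHz ≤ fs/2 = 24.65 kHz, passes unchanged.
31 kHz > fs/2 = 24.65 kHz, folds to fs − 31 kHz = 18.3 kHz.
31 kHz and 67.6 kHz both map to 18.3 kHz.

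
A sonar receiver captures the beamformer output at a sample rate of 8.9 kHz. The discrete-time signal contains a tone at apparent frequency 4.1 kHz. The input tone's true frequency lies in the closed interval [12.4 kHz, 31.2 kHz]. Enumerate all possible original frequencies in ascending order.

13 kHz, 13.7 kHz, 21.9 kHz, 22.6 kHz, 30.8 kHz

Frequencies that alias to 4.1 kHz are k·fs ± 4.1 kHz for integer k ≥ 0.
k=0: 4.1 kHz.
k=1: 4.8 kHz, 13 kHz.
k=2: 13.7 kHz, 21.9 kHz.
k=3: 22.6 kHz, 30.8 kHz.
k=4: 31.5 kHz, 39.7 kHz.
Within [12.4 kHz, 31.2 kHz]: 13 kHz, 13.7 kHz, 21.9 kHz, 22.6 kHz, 30.8 kHz.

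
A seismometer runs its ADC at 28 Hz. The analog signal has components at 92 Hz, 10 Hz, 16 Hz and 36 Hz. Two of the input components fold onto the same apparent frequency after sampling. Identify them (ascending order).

36 Hz, 92 Hz

fs/2 = 14 Hz.
92 Hz mod fs = 8 Hz.
8 Hz ≤ fs/2 = 14 Hz, appears at 8 Hz.
10 Hz ≤ fs/2 = 14 Hz, passes unchanged.
16 Hz > fs/2 = 14 Hz, folds to fs − 16 Hz = 12 Hz.
36 Hz mod fs = 8 Hz.
8 Hz ≤ fs/2 = 14 Hz, appears at 8 Hz.
36 Hz and 92 Hz both map to 8 Hz.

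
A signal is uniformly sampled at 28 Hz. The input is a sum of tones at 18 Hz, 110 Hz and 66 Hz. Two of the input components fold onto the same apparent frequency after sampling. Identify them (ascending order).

18 Hz, 66 Hz

fs/2 = 14 Hz.
18 Hz > fs/2 = 14 Hz, folds to fs − 18 Hz = 10 Hz.
110 Hz mod fs = 26 Hz.
26 Hz > fs/2 = 14 Hz, folds to fs − 26 Hz = 2 Hz.
66 Hz mod fs = 10 Hz.
10 Hz ≤ fs/2 = 14 Hz, appears at 10 Hz.
18 Hz and 66 Hz both map to 10 Hz.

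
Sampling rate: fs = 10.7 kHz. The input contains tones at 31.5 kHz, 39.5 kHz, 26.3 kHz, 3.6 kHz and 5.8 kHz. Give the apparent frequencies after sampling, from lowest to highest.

0.6 kHz, 3.3 kHz, 3.6 kHz, 4.9 kHz

fs/2 = 5.35 kHz.
31.5 kHz mod fs = 10.1 kHz.
10.1 kHz > fs/2 = 5.35 kHz, folds to fs − 10.1 kHz = 0.6 kHz.
39.5 kHz mod fs = 7.4 kHz.
7.4 kHz > fs/2 = 5.35 kHz, folds to fs − 7.4 kHz = 3.3 kHz.
26.3 kHz mod fs = 4.9 kHz.
4.9 kHz ≤ fs/2 = 5.35 kHz, appears at 4.9 kHz.
3.6 kHz ≤ fs/2 = 5.35 kHz, passes unchanged.
5.8 kHz > fs/2 = 5.35 kHz, folds to fs − 5.8 kHz = 4.9 kHz.
Distinct values: {0.6 kHz, 3.3 kHz, 3.6 kHz, 4.9 kHz}.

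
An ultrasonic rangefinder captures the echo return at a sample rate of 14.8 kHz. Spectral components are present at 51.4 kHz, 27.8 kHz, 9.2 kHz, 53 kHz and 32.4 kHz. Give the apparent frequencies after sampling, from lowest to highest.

fs/2 = 7.4 kHz.
51.4 kHz mod fs = 7 kHz.
7 kHz ≤ fs/2 = 7.4 kHz, appears at 7 kHz.
27.8 kHz mod fs = 13 kHz.
13 kHz > fs/2 = 7.4 kHz, folds to fs − 13 kHz = 1.8 kHz.
9.2 kHz > fs/2 = 7.4 kHz, folds to fs − 9.2 kHz = 5.6 kHz.
53 kHz mod fs = 8.6 kHz.
8.6 kHz > fs/2 = 7.4 kHz, folds to fs − 8.6 kHz = 6.2 kHz.
32.4 kHz mod fs = 2.8 kHz.
2.8 kHz ≤ fs/2 = 7.4 kHz, appears at 2.8 kHz.
Distinct values: {1.8 kHz, 2.8 kHz, 5.6 kHz, 6.2 kHz, 7 kHz}.

1.8 kHz, 2.8 kHz, 5.6 kHz, 6.2 kHz, 7 kHz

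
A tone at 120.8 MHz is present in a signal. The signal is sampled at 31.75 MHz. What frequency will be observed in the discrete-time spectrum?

120.8 MHz mod fs = 25.55 MHz.
25.55 MHz > fs/2 = 15.875 MHz, folds to fs − 25.55 MHz = 6.2 MHz.

6.2 MHz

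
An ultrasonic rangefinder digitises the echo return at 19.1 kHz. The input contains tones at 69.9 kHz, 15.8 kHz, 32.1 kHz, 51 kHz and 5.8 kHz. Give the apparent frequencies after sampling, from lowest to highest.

fs/2 = 9.55 kHz.
69.9 kHz mod fs = 12.6 kHz.
12.6 kHz > fs/2 = 9.55 kHz, folds to fs − 12.6 kHz = 6.5 kHz.
15.8 kHz > fs/2 = 9.55 kHz, folds to fs − 15.8 kHz = 3.3 kHz.
32.1 kHz mod fs = 13 kHz.
13 kHz > fs/2 = 9.55 kHz, folds to fs − 13 kHz = 6.1 kHz.
51 kHz mod fs = 12.8 kHz.
12.8 kHz > fs/2 = 9.55 kHz, folds to fs − 12.8 kHz = 6.3 kHz.
5.8 kHz ≤ fs/2 = 9.55 kHz, passes unchanged.
Distinct values: {3.3 kHz, 5.8 kHz, 6.1 kHz, 6.3 kHz, 6.5 kHz}.

3.3 kHz, 5.8 kHz, 6.1 kHz, 6.3 kHz, 6.5 kHz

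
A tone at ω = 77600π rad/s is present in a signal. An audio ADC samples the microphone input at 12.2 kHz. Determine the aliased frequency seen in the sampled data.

ω = 77600π rad/s → f = ω/(2π) = 38800 Hz = 38.8 kHz.
38.8 kHz mod fs = 2.2 kHz.
2.2 kHz ≤ fs/2 = 6.1 kHz, appears at 2.2 kHz.

2.2 kHz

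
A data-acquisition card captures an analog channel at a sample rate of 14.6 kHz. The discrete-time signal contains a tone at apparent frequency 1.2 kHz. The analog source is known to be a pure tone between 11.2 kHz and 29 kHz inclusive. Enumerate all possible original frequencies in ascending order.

13.4 kHz, 15.8 kHz, 28 kHz

Frequencies that alias to 1.2 kHz are k·fs ± 1.2 kHz for integer k ≥ 0.
k=0: 1.2 kHz.
k=1: 13.4 kHz, 15.8 kHz.
k=2: 28 kHz, 30.4 kHz.
k=3: 42.6 kHz, 45 kHz.
Within [11.2 kHz, 29 kHz]: 13.4 kHz, 15.8 kHz, 28 kHz.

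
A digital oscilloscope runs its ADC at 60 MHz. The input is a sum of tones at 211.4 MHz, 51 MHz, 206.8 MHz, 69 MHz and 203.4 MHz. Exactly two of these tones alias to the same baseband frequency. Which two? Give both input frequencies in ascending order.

51 MHz, 69 MHz

fs/2 = 30 MHz.
211.4 MHz mod fs = 31.4 MHz.
31.4 MHz > fs/2 = 30 MHz, folds to fs − 31.4 MHz = 28.6 MHz.
51 MHz > fs/2 = 30 MHz, folds to fs − 51 MHz = 9 MHz.
206.8 MHz mod fs = 26.8 MHz.
26.8 MHz ≤ fs/2 = 30 MHz, appears at 26.8 MHz.
69 MHz mod fs = 9 MHz.
9 MHz ≤ fs/2 = 30 MHz, appears at 9 MHz.
203.4 MHz mod fs = 23.4 MHz.
23.4 MHz ≤ fs/2 = 30 MHz, appears at 23.4 MHz.
51 MHz and 69 MHz both map to 9 MHz.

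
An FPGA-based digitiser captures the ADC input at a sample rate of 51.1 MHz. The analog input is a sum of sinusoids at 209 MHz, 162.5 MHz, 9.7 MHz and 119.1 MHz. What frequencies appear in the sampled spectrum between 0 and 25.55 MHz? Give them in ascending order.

fs/2 = 25.55 MHz.
209 MHz mod fs = 4.6 MHz.
4.6 MHz ≤ fs/2 = 25.55 MHz, appears at 4.6 MHz.
162.5 MHz mod fs = 9.2 MHz.
9.2 MHz ≤ fs/2 = 25.55 MHz, appears at 9.2 MHz.
9.7 MHz ≤ fs/2 = 25.55 MHz, passes unchanged.
119.1 MHz mod fs = 16.9 MHz.
16.9 MHz ≤ fs/2 = 25.55 MHz, appears at 16.9 MHz.
Distinct values: {4.6 MHz, 9.2 MHz, 9.7 MHz, 16.9 MHz}.

4.6 MHz, 9.2 MHz, 9.7 MHz, 16.9 MHz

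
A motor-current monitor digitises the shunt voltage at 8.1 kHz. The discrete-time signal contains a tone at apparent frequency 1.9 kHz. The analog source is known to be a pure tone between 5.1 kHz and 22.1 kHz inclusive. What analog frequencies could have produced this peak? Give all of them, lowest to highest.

Frequencies that alias to 1.9 kHz are k·fs ± 1.9 kHz for integer k ≥ 0.
k=0: 1.9 kHz.
k=1: 6.2 kHz, 10 kHz.
k=2: 14.3 kHz, 18.1 kHz.
k=3: 22.4 kHz, 26.2 kHz.
Within [5.1 kHz, 22.1 kHz]: 6.2 kHz, 10 kHz, 14.3 kHz, 18.1 kHz.

6.2 kHz, 10 kHz, 14.3 kHz, 18.1 kHz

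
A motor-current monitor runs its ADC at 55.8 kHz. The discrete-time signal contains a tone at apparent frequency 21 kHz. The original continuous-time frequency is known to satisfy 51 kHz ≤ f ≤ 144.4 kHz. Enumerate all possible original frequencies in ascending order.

Frequencies that alias to 21 kHz are k·fs ± 21 kHz for integer k ≥ 0.
k=0: 21 kHz.
k=1: 34.8 kHz, 76.8 kHz.
k=2: 90.6 kHz, 132.6 kHz.
k=3: 146.4 kHz, 188.4 kHz.
Within [51 kHz, 144.4 kHz]: 76.8 kHz, 90.6 kHz, 132.6 kHz.

76.8 kHz, 90.6 kHz, 132.6 kHz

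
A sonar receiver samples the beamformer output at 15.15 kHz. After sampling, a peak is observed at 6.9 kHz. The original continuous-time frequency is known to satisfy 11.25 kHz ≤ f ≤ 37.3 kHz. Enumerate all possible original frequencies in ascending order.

22.05 kHz, 23.4 kHz, 37.2 kHz

Frequencies that alias to 6.9 kHz are k·fs ± 6.9 kHz for integer k ≥ 0.
k=0: 6.9 kHz.
k=1: 8.25 kHz, 22.05 kHz.
k=2: 23.4 kHz, 37.2 kHz.
k=3: 38.55 kHz, 52.35 kHz.
Within [11.25 kHz, 37.3 kHz]: 22.05 kHz, 23.4 kHz, 37.2 kHz.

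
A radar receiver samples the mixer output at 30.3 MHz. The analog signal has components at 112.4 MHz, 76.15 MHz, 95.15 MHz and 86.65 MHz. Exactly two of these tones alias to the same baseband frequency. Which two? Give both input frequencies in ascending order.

86.65 MHz, 95.15 MHz

fs/2 = 15.15 MHz.
112.4 MHz mod fs = 21.5 MHz.
21.5 MHz > fs/2 = 15.15 MHz, folds to fs − 21.5 MHz = 8.8 MHz.
76.15 MHz mod fs = 15.55 MHz.
15.55 MHz > fs/2 = 15.15 MHz, folds to fs − 15.55 MHz = 14.75 MHz.
95.15 MHz mod fs = 4.25 MHz.
4.25 MHz ≤ fs/2 = 15.15 MHz, appears at 4.25 MHz.
86.65 MHz mod fs = 26.05 MHz.
26.05 MHz > fs/2 = 15.15 MHz, folds to fs − 26.05 MHz = 4.25 MHz.
86.65 MHz and 95.15 MHz both map to 4.25 MHz.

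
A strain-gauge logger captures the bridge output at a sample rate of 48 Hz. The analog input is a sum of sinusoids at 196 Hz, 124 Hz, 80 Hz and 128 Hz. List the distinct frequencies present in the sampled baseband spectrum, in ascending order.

fs/2 = 24 Hz.
196 Hz mod fs = 4 Hz.
4 Hz ≤ fs/2 = 24 Hz, appears at 4 Hz.
124 Hz mod fs = 28 Hz.
28 Hz > fs/2 = 24 Hz, folds to fs − 28 Hz = 20 Hz.
80 Hz mod fs = 32 Hz.
32 Hz > fs/2 = 24 Hz, folds to fs − 32 Hz = 16 Hz.
128 Hz mod fs = 32 Hz.
32 Hz > fs/2 = 24 Hz, folds to fs − 32 Hz = 16 Hz.
Distinct values: {4 Hz, 16 Hz, 20 Hz}.

4 Hz, 16 Hz, 20 Hz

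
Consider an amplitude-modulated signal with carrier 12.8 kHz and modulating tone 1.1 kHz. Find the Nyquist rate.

AM sidebands sit at fc ± fm = 11.7 kHz and 13.9 kHz.
Highest-frequency component: 13.9 kHz.
Nyquist rate = 2 × 13.9 kHz = 27.8 kHz.

27.8 kHz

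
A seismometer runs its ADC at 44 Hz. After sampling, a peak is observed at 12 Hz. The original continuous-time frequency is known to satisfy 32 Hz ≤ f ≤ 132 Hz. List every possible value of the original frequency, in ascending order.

32 Hz, 56 Hz, 76 Hz, 100 Hz, 120 Hz

Frequencies that alias to 12 Hz are k·fs ± 12 Hz for integer k ≥ 0.
k=0: 12 Hz.
k=1: 32 Hz, 56 Hz.
k=2: 76 Hz, 100 Hz.
k=3: 120 Hz, 144 Hz.
k=4: 164 Hz, 188 Hz.
Within [32 Hz, 132 Hz]: 32 Hz, 56 Hz, 76 Hz, 100 Hz, 120 Hz.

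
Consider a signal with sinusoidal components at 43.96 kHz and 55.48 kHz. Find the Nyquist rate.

110.96 kHz

Highest-frequency component: 55.48 kHz.
Nyquist rate = 2 × 55.48 kHz = 110.96 kHz.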